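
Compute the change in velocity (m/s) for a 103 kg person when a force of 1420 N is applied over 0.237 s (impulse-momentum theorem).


J = F * dt = 1420 * 0.237 = 336.5400 N*s
delta_v = J / m
delta_v = 336.5400 / 103
delta_v = 3.2674


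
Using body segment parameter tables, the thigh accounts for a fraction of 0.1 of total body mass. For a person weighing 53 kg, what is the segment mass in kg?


m_segment = body_mass * fraction
m_segment = 53 * 0.1
m_segment = 5.3000


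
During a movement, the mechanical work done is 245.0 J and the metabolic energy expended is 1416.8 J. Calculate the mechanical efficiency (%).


eta = (W_mech / E_meta) * 100
eta = (245.0 / 1416.8) * 100
ratio = 0.1729
eta = 17.2925


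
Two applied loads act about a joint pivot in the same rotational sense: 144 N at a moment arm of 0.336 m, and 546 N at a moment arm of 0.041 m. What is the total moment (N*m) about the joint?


M = F1 * d1 + F2 * d2
M = 144 * 0.336 + 546 * 0.041
M = 48.3840 + 22.3860
M = 70.7700


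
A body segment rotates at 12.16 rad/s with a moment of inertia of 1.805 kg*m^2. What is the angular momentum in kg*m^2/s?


L = I * omega
L = 1.805 * 12.16
L = 21.9488


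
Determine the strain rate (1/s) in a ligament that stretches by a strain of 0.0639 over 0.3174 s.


strain_rate = delta_strain / delta_t
strain_rate = 0.0639 / 0.3174
strain_rate = 0.2013


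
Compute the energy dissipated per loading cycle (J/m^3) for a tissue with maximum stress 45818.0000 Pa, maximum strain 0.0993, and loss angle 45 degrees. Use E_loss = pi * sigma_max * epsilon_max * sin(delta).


E_loss = pi * sigma_max * epsilon_max * sin(delta)
delta = 45 deg = 0.7854 rad
sin(delta) = 0.7071
E_loss = pi * 45818.0000 * 0.0993 * 0.7071
E_loss = 10106.9531


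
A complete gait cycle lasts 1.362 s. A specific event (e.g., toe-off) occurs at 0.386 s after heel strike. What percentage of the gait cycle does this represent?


pct = (event_time / cycle_time) * 100
pct = (0.386 / 1.362) * 100
ratio = 0.2834
pct = 28.3407


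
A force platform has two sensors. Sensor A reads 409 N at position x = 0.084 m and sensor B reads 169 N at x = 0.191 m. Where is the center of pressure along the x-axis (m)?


COP_x = (F1*x1 + F2*x2) / (F1 + F2)
COP_x = (409*0.084 + 169*0.191) / (409 + 169)
Numerator = 66.6350
Denominator = 578
COP_x = 0.1153


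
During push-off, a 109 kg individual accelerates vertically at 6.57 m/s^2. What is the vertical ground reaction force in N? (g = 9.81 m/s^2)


GRF = m * (g + a)
GRF = 109 * (9.81 + 6.57)
GRF = 109 * 16.3800
GRF = 1785.4200


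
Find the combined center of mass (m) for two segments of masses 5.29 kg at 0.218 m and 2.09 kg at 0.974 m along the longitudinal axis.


COM = (m1*x1 + m2*x2) / (m1 + m2)
COM = (5.29*0.218 + 2.09*0.974) / (5.29 + 2.09)
Numerator = 3.1889
Denominator = 7.3800
COM = 0.4321


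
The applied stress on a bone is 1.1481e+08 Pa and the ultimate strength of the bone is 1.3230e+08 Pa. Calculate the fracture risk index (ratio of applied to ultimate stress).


FRI = applied / ultimate
FRI = 1.1481e+08 / 1.3230e+08
FRI = 0.8678


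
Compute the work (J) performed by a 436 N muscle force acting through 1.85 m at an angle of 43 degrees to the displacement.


W = F * d * cos(theta)
theta = 43 deg = 0.7505 rad
cos(theta) = 0.7314
W = 436 * 1.85 * 0.7314
W = 589.9099


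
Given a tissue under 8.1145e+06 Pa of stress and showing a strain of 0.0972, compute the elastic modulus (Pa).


E = stress / strain
E = 8.1145e+06 / 0.0972
E = 8.3483e+07


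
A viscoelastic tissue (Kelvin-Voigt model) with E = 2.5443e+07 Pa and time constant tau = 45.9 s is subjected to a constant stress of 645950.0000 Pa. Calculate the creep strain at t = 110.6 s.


epsilon(t) = (sigma/E) * (1 - exp(-t/tau))
sigma/E = 645950.0000 / 2.5443e+07 = 0.0254
exp(-t/tau) = exp(-110.6 / 45.9) = 0.0899
epsilon = 0.0254 * (1 - 0.0899)
epsilon = 0.0231


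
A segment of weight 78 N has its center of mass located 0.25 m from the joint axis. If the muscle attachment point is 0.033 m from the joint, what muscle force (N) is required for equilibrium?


F_muscle = W * d_load / d_muscle
F_muscle = 78 * 0.25 / 0.033
Numerator = 19.5000
F_muscle = 590.9091


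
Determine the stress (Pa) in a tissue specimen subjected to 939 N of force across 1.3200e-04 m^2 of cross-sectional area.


stress = F / A
stress = 939 / 1.3200e-04
stress = 7.1136e+06


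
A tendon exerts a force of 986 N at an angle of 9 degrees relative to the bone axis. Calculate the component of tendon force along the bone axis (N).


F_eff = F_tendon * cos(theta)
theta = 9 deg = 0.1571 rad
cos(theta) = 0.9877
F_eff = 986 * 0.9877
F_eff = 973.8607


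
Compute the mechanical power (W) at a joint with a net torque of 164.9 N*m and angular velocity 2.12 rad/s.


P = M * omega
P = 164.9 * 2.12
P = 349.5880


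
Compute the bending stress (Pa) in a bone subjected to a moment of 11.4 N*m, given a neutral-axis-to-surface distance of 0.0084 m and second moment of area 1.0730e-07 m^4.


sigma = M * c / I
sigma = 11.4 * 0.0084 / 1.0730e-07
M * c = 0.0958
sigma = 892451.0718


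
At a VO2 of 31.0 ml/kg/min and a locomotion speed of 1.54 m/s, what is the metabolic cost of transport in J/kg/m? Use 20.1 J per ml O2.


Power per kg = VO2 * 20.1 / 60
Power per kg = 31.0 * 20.1 / 60 = 10.3850 W/kg
Cost = power_per_kg / speed
Cost = 10.3850 / 1.54
Cost = 6.7435


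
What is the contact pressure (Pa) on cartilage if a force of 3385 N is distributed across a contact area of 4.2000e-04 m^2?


P = F / A
P = 3385 / 4.2000e-04
P = 8.0595e+06


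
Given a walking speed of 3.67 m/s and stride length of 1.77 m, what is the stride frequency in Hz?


f = v / stride_length
f = 3.67 / 1.77
f = 2.0734


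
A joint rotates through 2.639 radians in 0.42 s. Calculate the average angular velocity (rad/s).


omega = delta_theta / delta_t
omega = 2.639 / 0.42
omega = 6.2833


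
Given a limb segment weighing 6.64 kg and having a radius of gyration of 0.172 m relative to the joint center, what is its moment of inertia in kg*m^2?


I = m * k^2
I = 6.64 * 0.172^2
k^2 = 0.0296
I = 0.1964


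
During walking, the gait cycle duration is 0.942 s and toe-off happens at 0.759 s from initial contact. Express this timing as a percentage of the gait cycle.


pct = (event_time / cycle_time) * 100
pct = (0.759 / 0.942) * 100
ratio = 0.8057
pct = 80.5732


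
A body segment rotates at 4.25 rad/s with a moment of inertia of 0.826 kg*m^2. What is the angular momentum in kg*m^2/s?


L = I * omega
L = 0.826 * 4.25
L = 3.5105


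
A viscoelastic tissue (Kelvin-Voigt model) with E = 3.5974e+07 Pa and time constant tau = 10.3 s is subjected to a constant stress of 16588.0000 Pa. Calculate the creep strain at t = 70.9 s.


epsilon(t) = (sigma/E) * (1 - exp(-t/tau))
sigma/E = 16588.0000 / 3.5974e+07 = 4.6111e-04
exp(-t/tau) = exp(-70.9 / 10.3) = 0.0010
epsilon = 4.6111e-04 * (1 - 0.0010)
epsilon = 4.6064e-04


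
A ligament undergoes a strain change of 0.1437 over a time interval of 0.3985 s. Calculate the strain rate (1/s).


strain_rate = delta_strain / delta_t
strain_rate = 0.1437 / 0.3985
strain_rate = 0.3606


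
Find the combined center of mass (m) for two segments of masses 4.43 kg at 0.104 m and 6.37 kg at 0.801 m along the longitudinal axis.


COM = (m1*x1 + m2*x2) / (m1 + m2)
COM = (4.43*0.104 + 6.37*0.801) / (4.43 + 6.37)
Numerator = 5.5631
Denominator = 10.8000
COM = 0.5151


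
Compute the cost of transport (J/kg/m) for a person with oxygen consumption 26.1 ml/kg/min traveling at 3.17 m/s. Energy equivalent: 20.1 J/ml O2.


Power per kg = VO2 * 20.1 / 60
Power per kg = 26.1 * 20.1 / 60 = 8.7435 W/kg
Cost = power_per_kg / speed
Cost = 8.7435 / 3.17
Cost = 2.7582


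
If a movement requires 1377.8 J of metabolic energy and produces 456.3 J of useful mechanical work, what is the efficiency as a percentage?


eta = (W_mech / E_meta) * 100
eta = (456.3 / 1377.8) * 100
ratio = 0.3312
eta = 33.1180


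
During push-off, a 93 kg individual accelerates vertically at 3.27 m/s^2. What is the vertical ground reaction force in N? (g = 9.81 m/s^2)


GRF = m * (g + a)
GRF = 93 * (9.81 + 3.27)
GRF = 93 * 13.0800
GRF = 1216.4400


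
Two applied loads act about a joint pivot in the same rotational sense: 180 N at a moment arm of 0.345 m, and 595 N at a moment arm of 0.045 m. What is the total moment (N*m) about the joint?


M = F1 * d1 + F2 * d2
M = 180 * 0.345 + 595 * 0.045
M = 62.1000 + 26.7750
M = 88.8750


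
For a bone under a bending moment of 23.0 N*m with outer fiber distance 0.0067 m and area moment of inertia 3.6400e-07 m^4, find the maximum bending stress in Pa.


sigma = M * c / I
sigma = 23.0 * 0.0067 / 3.6400e-07
M * c = 0.1541
sigma = 423351.6484


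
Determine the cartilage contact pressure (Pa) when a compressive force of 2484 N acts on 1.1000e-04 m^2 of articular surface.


P = F / A
P = 2484 / 1.1000e-04
P = 2.2582e+07


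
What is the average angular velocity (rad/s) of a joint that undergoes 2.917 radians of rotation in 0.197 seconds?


omega = delta_theta / delta_t
omega = 2.917 / 0.197
omega = 14.8071


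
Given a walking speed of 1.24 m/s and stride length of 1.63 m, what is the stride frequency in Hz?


f = v / stride_length
f = 1.24 / 1.63
f = 0.7607


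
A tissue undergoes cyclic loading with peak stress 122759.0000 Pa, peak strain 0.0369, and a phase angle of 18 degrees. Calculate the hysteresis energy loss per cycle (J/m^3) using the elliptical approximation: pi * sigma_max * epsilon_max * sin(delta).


E_loss = pi * sigma_max * epsilon_max * sin(delta)
delta = 18 deg = 0.3142 rad
sin(delta) = 0.3090
E_loss = pi * 122759.0000 * 0.0369 * 0.3090
E_loss = 4397.5617


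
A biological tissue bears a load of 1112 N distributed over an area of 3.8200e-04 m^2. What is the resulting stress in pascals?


stress = F / A
stress = 1112 / 3.8200e-04
stress = 2.9110e+06


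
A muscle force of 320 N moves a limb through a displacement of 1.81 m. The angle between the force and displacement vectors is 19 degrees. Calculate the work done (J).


W = F * d * cos(theta)
theta = 19 deg = 0.3316 rad
cos(theta) = 0.9455
W = 320 * 1.81 * 0.9455
W = 547.6444


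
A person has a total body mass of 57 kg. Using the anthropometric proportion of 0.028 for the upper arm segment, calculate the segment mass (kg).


m_segment = body_mass * fraction
m_segment = 57 * 0.028
m_segment = 1.5960


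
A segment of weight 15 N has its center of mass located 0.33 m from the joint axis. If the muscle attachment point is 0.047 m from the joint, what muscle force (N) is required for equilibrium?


F_muscle = W * d_load / d_muscle
F_muscle = 15 * 0.33 / 0.047
Numerator = 4.9500
F_muscle = 105.3191


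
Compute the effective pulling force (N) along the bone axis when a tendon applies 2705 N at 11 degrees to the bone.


F_eff = F_tendon * cos(theta)
theta = 11 deg = 0.1920 rad
cos(theta) = 0.9816
F_eff = 2705 * 0.9816
F_eff = 2655.3015


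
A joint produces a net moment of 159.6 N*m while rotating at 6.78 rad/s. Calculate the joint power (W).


P = M * omega
P = 159.6 * 6.78
P = 1082.0880


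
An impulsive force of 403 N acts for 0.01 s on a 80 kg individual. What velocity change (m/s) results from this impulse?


J = F * dt = 403 * 0.01 = 4.0300 N*s
delta_v = J / m
delta_v = 4.0300 / 80
delta_v = 0.0504


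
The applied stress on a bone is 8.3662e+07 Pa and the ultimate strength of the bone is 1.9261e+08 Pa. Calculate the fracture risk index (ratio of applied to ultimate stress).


FRI = applied / ultimate
FRI = 8.3662e+07 / 1.9261e+08
FRI = 0.4344


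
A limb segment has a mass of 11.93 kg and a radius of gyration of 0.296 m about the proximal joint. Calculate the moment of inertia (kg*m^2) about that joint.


I = m * k^2
I = 11.93 * 0.296^2
k^2 = 0.0876
I = 1.0453


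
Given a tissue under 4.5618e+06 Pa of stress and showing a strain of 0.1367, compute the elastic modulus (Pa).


E = stress / strain
E = 4.5618e+06 / 0.1367
E = 3.3371e+07


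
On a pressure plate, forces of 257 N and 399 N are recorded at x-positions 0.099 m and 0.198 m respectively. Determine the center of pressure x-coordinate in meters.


COP_x = (F1*x1 + F2*x2) / (F1 + F2)
COP_x = (257*0.099 + 399*0.198) / (257 + 399)
Numerator = 104.4450
Denominator = 656
COP_x = 0.1592


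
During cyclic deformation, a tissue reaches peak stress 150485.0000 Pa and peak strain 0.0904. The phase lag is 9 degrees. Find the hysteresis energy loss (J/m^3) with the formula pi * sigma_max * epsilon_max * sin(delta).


E_loss = pi * sigma_max * epsilon_max * sin(delta)
delta = 9 deg = 0.1571 rad
sin(delta) = 0.1564
E_loss = pi * 150485.0000 * 0.0904 * 0.1564
E_loss = 6685.6549


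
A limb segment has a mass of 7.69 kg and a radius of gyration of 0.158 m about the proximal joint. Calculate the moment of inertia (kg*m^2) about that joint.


I = m * k^2
I = 7.69 * 0.158^2
k^2 = 0.0250
I = 0.1920


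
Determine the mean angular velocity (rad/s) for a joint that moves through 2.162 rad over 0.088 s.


omega = delta_theta / delta_t
omega = 2.162 / 0.088
omega = 24.5682


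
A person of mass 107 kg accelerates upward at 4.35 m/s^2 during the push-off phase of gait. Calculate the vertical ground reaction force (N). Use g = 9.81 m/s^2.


GRF = m * (g + a)
GRF = 107 * (9.81 + 4.35)
GRF = 107 * 14.1600
GRF = 1515.1200


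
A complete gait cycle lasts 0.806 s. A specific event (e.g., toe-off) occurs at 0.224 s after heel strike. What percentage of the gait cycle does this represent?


pct = (event_time / cycle_time) * 100
pct = (0.224 / 0.806) * 100
ratio = 0.2779
pct = 27.7916


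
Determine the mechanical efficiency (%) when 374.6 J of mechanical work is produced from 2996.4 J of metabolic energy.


eta = (W_mech / E_meta) * 100
eta = (374.6 / 2996.4) * 100
ratio = 0.1250
eta = 12.5017


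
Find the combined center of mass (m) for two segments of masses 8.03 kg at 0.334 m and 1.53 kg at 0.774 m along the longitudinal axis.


COM = (m1*x1 + m2*x2) / (m1 + m2)
COM = (8.03*0.334 + 1.53*0.774) / (8.03 + 1.53)
Numerator = 3.8662
Denominator = 9.5600
COM = 0.4044


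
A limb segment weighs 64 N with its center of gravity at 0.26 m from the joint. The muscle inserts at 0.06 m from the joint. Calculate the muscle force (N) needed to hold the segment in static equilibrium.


F_muscle = W * d_load / d_muscle
F_muscle = 64 * 0.26 / 0.06
Numerator = 16.6400
F_muscle = 277.3333


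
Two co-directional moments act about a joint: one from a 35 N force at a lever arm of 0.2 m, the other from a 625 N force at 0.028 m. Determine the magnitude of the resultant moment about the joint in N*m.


M = F1 * d1 + F2 * d2
M = 35 * 0.2 + 625 * 0.028
M = 7.0000 + 17.5000
M = 24.5000


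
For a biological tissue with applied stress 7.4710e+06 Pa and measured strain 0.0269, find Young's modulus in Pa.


E = stress / strain
E = 7.4710e+06 / 0.0269
E = 2.7773e+08


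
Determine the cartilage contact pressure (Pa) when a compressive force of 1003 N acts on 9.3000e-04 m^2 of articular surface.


P = F / A
P = 1003 / 9.3000e-04
P = 1.0785e+06


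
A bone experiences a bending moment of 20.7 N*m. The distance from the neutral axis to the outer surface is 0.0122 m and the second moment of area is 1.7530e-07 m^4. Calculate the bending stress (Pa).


sigma = M * c / I
sigma = 20.7 * 0.0122 / 1.7530e-07
M * c = 0.2525
sigma = 1.4406e+06


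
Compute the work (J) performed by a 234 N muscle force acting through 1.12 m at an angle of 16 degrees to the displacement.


W = F * d * cos(theta)
theta = 16 deg = 0.2793 rad
cos(theta) = 0.9613
W = 234 * 1.12 * 0.9613
W = 251.9275


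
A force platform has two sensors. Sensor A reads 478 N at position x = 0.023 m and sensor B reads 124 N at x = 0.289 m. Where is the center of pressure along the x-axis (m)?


COP_x = (F1*x1 + F2*x2) / (F1 + F2)
COP_x = (478*0.023 + 124*0.289) / (478 + 124)
Numerator = 46.8300
Denominator = 602
COP_x = 0.0778


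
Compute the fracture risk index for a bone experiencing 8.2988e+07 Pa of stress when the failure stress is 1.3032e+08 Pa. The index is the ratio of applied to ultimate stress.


FRI = applied / ultimate
FRI = 8.2988e+07 / 1.3032e+08
FRI = 0.6368


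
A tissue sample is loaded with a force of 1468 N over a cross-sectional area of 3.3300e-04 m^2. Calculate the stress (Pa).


stress = F / A
stress = 1468 / 3.3300e-04
stress = 4.4084e+06


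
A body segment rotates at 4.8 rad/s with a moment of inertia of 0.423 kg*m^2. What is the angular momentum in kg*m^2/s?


L = I * omega
L = 0.423 * 4.8
L = 2.0304


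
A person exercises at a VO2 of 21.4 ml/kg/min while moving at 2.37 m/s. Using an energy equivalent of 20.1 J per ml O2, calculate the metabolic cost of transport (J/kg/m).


Power per kg = VO2 * 20.1 / 60
Power per kg = 21.4 * 20.1 / 60 = 7.1690 W/kg
Cost = power_per_kg / speed
Cost = 7.1690 / 2.37
Cost = 3.0249


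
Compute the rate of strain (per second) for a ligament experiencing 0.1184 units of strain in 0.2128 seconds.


strain_rate = delta_strain / delta_t
strain_rate = 0.1184 / 0.2128
strain_rate = 0.5564


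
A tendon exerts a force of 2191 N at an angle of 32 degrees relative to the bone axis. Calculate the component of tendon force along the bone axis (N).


F_eff = F_tendon * cos(theta)
theta = 32 deg = 0.5585 rad
cos(theta) = 0.8480
F_eff = 2191 * 0.8480
F_eff = 1858.0734


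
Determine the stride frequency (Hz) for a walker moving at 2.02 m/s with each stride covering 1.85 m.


f = v / stride_length
f = 2.02 / 1.85
f = 1.0919


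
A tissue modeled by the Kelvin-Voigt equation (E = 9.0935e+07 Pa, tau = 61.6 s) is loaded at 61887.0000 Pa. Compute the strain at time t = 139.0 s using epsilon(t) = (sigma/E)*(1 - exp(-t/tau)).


epsilon(t) = (sigma/E) * (1 - exp(-t/tau))
sigma/E = 61887.0000 / 9.0935e+07 = 6.8056e-04
exp(-t/tau) = exp(-139.0 / 61.6) = 0.1047
epsilon = 6.8056e-04 * (1 - 0.1047)
epsilon = 6.0930e-04


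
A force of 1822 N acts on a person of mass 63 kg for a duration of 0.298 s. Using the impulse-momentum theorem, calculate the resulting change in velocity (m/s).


J = F * dt = 1822 * 0.298 = 542.9560 N*s
delta_v = J / m
delta_v = 542.9560 / 63
delta_v = 8.6183


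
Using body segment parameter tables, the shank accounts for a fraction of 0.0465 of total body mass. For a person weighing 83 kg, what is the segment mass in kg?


m_segment = body_mass * fraction
m_segment = 83 * 0.0465
m_segment = 3.8595


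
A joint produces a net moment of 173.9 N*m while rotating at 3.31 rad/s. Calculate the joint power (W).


P = M * omega
P = 173.9 * 3.31
P = 575.6090


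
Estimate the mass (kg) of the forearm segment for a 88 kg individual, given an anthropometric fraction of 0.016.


m_segment = body_mass * fraction
m_segment = 88 * 0.016
m_segment = 1.4080


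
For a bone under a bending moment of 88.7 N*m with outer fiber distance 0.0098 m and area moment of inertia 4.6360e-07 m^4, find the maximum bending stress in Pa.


sigma = M * c / I
sigma = 88.7 * 0.0098 / 4.6360e-07
M * c = 0.8693
sigma = 1.8750e+06


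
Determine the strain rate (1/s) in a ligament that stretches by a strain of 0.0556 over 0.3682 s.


strain_rate = delta_strain / delta_t
strain_rate = 0.0556 / 0.3682
strain_rate = 0.1510


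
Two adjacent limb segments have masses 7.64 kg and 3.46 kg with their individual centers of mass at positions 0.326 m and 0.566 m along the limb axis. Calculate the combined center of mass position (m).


COM = (m1*x1 + m2*x2) / (m1 + m2)
COM = (7.64*0.326 + 3.46*0.566) / (7.64 + 3.46)
Numerator = 4.4490
Denominator = 11.1000
COM = 0.4008


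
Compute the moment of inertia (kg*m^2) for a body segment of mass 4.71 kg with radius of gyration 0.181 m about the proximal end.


I = m * k^2
I = 4.71 * 0.181^2
k^2 = 0.0328
I = 0.1543


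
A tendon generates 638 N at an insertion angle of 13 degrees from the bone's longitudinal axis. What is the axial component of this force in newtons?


F_eff = F_tendon * cos(theta)
theta = 13 deg = 0.2269 rad
cos(theta) = 0.9744
F_eff = 638 * 0.9744
F_eff = 621.6481


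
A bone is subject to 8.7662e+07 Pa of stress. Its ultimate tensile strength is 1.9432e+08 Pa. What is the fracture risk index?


FRI = applied / ultimate
FRI = 8.7662e+07 / 1.9432e+08
FRI = 0.4511


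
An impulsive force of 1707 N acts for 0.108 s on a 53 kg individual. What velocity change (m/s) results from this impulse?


J = F * dt = 1707 * 0.108 = 184.3560 N*s
delta_v = J / m
delta_v = 184.3560 / 53
delta_v = 3.4784


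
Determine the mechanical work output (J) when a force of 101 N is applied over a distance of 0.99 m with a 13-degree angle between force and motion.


W = F * d * cos(theta)
theta = 13 deg = 0.2269 rad
cos(theta) = 0.9744
W = 101 * 0.99 * 0.9744
W = 97.4273


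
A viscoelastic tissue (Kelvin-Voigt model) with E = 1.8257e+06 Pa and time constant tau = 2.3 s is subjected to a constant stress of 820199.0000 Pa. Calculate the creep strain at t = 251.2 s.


epsilon(t) = (sigma/E) * (1 - exp(-t/tau))
sigma/E = 820199.0000 / 1.8257e+06 = 0.4493
exp(-t/tau) = exp(-251.2 / 2.3) = 3.6939e-48
epsilon = 0.4493 * (1 - 3.6939e-48)
epsilon = 0.4493


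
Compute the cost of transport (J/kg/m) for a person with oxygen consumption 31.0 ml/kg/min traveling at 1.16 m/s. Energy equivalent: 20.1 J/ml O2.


Power per kg = VO2 * 20.1 / 60
Power per kg = 31.0 * 20.1 / 60 = 10.3850 W/kg
Cost = power_per_kg / speed
Cost = 10.3850 / 1.16
Cost = 8.9526


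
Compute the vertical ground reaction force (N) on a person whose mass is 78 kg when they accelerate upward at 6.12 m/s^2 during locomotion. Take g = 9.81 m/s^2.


GRF = m * (g + a)
GRF = 78 * (9.81 + 6.12)
GRF = 78 * 15.9300
GRF = 1242.5400


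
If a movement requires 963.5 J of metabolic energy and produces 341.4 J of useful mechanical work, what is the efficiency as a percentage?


eta = (W_mech / E_meta) * 100
eta = (341.4 / 963.5) * 100
ratio = 0.3543
eta = 35.4333


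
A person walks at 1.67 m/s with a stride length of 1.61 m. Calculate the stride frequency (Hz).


f = v / stride_length
f = 1.67 / 1.61
f = 1.0373


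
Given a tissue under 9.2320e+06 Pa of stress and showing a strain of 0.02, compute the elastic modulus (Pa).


E = stress / strain
E = 9.2320e+06 / 0.02
E = 4.6160e+08


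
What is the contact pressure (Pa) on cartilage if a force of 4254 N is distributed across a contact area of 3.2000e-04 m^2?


P = F / A
P = 4254 / 3.2000e-04
P = 1.3294e+07


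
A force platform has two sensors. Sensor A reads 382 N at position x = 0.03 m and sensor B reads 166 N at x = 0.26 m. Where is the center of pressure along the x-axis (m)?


COP_x = (F1*x1 + F2*x2) / (F1 + F2)
COP_x = (382*0.03 + 166*0.26) / (382 + 166)
Numerator = 54.6200
Denominator = 548
COP_x = 0.0997


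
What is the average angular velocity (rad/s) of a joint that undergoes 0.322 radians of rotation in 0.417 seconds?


omega = delta_theta / delta_t
omega = 0.322 / 0.417
omega = 0.7722


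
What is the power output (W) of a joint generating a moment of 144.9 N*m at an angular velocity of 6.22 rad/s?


P = M * omega
P = 144.9 * 6.22
P = 901.2780


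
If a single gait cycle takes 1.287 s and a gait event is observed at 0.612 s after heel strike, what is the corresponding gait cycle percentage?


pct = (event_time / cycle_time) * 100
pct = (0.612 / 1.287) * 100
ratio = 0.4755
pct = 47.5524


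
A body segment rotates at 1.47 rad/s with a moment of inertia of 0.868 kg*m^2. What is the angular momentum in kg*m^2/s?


L = I * omega
L = 0.868 * 1.47
L = 1.2760


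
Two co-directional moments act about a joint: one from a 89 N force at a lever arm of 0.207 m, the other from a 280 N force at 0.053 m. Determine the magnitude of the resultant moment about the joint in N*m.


M = F1 * d1 + F2 * d2
M = 89 * 0.207 + 280 * 0.053
M = 18.4230 + 14.8400
M = 33.2630


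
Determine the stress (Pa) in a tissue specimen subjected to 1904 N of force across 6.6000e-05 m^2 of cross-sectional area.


stress = F / A
stress = 1904 / 6.6000e-05
stress = 2.8848e+07


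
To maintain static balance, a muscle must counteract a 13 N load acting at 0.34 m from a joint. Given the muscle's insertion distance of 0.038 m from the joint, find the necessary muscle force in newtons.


F_muscle = W * d_load / d_muscle
F_muscle = 13 * 0.34 / 0.038
Numerator = 4.4200
F_muscle = 116.3158


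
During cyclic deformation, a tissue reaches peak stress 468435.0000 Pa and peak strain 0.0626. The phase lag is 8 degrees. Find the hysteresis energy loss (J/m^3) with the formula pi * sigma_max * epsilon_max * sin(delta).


E_loss = pi * sigma_max * epsilon_max * sin(delta)
delta = 8 deg = 0.1396 rad
sin(delta) = 0.1392
E_loss = pi * 468435.0000 * 0.0626 * 0.1392
E_loss = 12821.2051


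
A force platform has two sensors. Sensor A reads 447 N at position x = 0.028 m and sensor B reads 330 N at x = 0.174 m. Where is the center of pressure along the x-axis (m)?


COP_x = (F1*x1 + F2*x2) / (F1 + F2)
COP_x = (447*0.028 + 330*0.174) / (447 + 330)
Numerator = 69.9360
Denominator = 777
COP_x = 0.0900


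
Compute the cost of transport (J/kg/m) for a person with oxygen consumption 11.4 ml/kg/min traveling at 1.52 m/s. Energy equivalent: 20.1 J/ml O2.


Power per kg = VO2 * 20.1 / 60
Power per kg = 11.4 * 20.1 / 60 = 3.8190 W/kg
Cost = power_per_kg / speed
Cost = 3.8190 / 1.52
Cost = 2.5125


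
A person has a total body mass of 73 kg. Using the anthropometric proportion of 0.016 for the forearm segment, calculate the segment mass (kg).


m_segment = body_mass * fraction
m_segment = 73 * 0.016
m_segment = 1.1680


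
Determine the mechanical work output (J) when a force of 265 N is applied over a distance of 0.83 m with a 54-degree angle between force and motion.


W = F * d * cos(theta)
theta = 54 deg = 0.9425 rad
cos(theta) = 0.5878
W = 265 * 0.83 * 0.5878
W = 129.2834


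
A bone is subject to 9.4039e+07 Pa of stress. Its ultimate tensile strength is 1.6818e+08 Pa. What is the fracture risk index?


FRI = applied / ultimate
FRI = 9.4039e+07 / 1.6818e+08
FRI = 0.5592


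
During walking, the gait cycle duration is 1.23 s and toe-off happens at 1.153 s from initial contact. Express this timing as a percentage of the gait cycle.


pct = (event_time / cycle_time) * 100
pct = (1.153 / 1.23) * 100
ratio = 0.9374
pct = 93.7398


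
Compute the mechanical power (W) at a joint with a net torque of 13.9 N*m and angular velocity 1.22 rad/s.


P = M * omega
P = 13.9 * 1.22
P = 16.9580


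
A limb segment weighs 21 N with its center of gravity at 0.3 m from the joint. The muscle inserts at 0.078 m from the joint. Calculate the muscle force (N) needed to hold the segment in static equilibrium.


F_muscle = W * d_load / d_muscle
F_muscle = 21 * 0.3 / 0.078
Numerator = 6.3000
F_muscle = 80.7692


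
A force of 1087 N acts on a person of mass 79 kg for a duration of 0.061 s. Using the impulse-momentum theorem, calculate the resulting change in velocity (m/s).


J = F * dt = 1087 * 0.061 = 66.3070 N*s
delta_v = J / m
delta_v = 66.3070 / 79
delta_v = 0.8393


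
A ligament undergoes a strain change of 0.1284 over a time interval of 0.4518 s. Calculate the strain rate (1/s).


strain_rate = delta_strain / delta_t
strain_rate = 0.1284 / 0.4518
strain_rate = 0.2842


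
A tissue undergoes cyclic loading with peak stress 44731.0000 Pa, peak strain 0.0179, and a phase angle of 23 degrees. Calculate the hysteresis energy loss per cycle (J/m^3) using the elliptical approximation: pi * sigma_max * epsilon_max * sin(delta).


E_loss = pi * sigma_max * epsilon_max * sin(delta)
delta = 23 deg = 0.4014 rad
sin(delta) = 0.3907
E_loss = pi * 44731.0000 * 0.0179 * 0.3907
E_loss = 982.8552


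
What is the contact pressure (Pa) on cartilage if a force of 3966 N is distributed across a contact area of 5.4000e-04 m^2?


P = F / A
P = 3966 / 5.4000e-04
P = 7.3444e+06


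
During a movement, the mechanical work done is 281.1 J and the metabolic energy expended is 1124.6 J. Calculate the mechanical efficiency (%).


eta = (W_mech / E_meta) * 100
eta = (281.1 / 1124.6) * 100
ratio = 0.2500
eta = 24.9956


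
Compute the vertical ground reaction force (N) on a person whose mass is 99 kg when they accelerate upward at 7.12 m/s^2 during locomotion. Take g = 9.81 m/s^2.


GRF = m * (g + a)
GRF = 99 * (9.81 + 7.12)
GRF = 99 * 16.9300
GRF = 1676.0700


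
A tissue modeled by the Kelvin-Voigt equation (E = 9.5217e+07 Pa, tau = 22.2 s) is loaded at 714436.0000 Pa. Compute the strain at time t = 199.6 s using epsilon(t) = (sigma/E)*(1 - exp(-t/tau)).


epsilon(t) = (sigma/E) * (1 - exp(-t/tau))
sigma/E = 714436.0000 / 9.5217e+07 = 0.0075
exp(-t/tau) = exp(-199.6 / 22.2) = 1.2453e-04
epsilon = 0.0075 * (1 - 1.2453e-04)
epsilon = 0.0075


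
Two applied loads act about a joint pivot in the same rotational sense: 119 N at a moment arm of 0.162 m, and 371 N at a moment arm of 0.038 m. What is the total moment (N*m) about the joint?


M = F1 * d1 + F2 * d2
M = 119 * 0.162 + 371 * 0.038
M = 19.2780 + 14.0980
M = 33.3760


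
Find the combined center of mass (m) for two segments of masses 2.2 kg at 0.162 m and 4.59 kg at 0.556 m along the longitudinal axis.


COM = (m1*x1 + m2*x2) / (m1 + m2)
COM = (2.2*0.162 + 4.59*0.556) / (2.2 + 4.59)
Numerator = 2.9084
Denominator = 6.7900
COM = 0.4283


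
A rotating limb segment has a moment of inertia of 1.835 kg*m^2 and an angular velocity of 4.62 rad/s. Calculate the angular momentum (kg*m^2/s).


L = I * omega
L = 1.835 * 4.62
L = 8.4777


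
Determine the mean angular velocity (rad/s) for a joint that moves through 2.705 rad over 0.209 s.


omega = delta_theta / delta_t
omega = 2.705 / 0.209
omega = 12.9426


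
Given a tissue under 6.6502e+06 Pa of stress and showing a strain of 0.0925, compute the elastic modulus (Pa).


E = stress / strain
E = 6.6502e+06 / 0.0925
E = 7.1894e+07


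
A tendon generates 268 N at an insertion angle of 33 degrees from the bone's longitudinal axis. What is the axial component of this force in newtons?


F_eff = F_tendon * cos(theta)
theta = 33 deg = 0.5760 rad
cos(theta) = 0.8387
F_eff = 268 * 0.8387
F_eff = 224.7637


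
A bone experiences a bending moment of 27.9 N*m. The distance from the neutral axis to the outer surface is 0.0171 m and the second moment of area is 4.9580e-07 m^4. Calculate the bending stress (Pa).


sigma = M * c / I
sigma = 27.9 * 0.0171 / 4.9580e-07
M * c = 0.4771
sigma = 962263.0093


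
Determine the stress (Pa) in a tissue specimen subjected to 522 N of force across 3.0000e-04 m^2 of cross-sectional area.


stress = F / A
stress = 522 / 3.0000e-04
stress = 1.7400e+06


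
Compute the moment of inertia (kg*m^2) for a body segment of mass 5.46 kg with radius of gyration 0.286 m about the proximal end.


I = m * k^2
I = 5.46 * 0.286^2
k^2 = 0.0818
I = 0.4466


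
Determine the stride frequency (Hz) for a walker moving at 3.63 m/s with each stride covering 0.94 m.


f = v / stride_length
f = 3.63 / 0.94
f = 3.8617


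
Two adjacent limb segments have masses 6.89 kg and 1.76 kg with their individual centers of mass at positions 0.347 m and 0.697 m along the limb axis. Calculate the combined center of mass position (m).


COM = (m1*x1 + m2*x2) / (m1 + m2)
COM = (6.89*0.347 + 1.76*0.697) / (6.89 + 1.76)
Numerator = 3.6175
Denominator = 8.6500
COM = 0.4182


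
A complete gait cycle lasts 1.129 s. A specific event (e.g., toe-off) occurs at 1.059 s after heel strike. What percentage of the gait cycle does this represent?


pct = (event_time / cycle_time) * 100
pct = (1.059 / 1.129) * 100
ratio = 0.9380
pct = 93.7998


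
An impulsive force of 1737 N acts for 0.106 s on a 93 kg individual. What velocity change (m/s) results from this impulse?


J = F * dt = 1737 * 0.106 = 184.1220 N*s
delta_v = J / m
delta_v = 184.1220 / 93
delta_v = 1.9798


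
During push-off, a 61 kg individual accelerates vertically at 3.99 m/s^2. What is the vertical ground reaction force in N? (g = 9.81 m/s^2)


GRF = m * (g + a)
GRF = 61 * (9.81 + 3.99)
GRF = 61 * 13.8000
GRF = 841.8000


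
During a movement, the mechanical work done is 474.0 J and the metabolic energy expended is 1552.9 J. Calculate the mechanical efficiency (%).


eta = (W_mech / E_meta) * 100
eta = (474.0 / 1552.9) * 100
ratio = 0.3052
eta = 30.5235


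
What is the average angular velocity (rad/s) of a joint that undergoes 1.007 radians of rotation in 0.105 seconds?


omega = delta_theta / delta_t
omega = 1.007 / 0.105
omega = 9.5905


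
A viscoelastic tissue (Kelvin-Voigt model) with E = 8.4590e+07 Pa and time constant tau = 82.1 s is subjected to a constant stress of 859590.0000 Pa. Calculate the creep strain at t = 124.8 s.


epsilon(t) = (sigma/E) * (1 - exp(-t/tau))
sigma/E = 859590.0000 / 8.4590e+07 = 0.0102
exp(-t/tau) = exp(-124.8 / 82.1) = 0.2187
epsilon = 0.0102 * (1 - 0.2187)
epsilon = 0.0079


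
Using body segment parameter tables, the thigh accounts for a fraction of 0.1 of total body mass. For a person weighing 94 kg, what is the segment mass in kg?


m_segment = body_mass * fraction
m_segment = 94 * 0.1
m_segment = 9.4000


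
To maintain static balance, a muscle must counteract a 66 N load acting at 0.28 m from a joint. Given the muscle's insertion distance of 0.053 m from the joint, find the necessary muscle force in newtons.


F_muscle = W * d_load / d_muscle
F_muscle = 66 * 0.28 / 0.053
Numerator = 18.4800
F_muscle = 348.6792


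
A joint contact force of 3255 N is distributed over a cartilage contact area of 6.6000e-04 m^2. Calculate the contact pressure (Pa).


P = F / A
P = 3255 / 6.6000e-04
P = 4.9318e+06


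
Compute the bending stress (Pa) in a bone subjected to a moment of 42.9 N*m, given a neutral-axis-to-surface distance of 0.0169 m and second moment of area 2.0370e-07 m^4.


sigma = M * c / I
sigma = 42.9 * 0.0169 / 2.0370e-07
M * c = 0.7250
sigma = 3.5592e+06


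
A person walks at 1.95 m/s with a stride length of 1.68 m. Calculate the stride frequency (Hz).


f = v / stride_length
f = 1.95 / 1.68
f = 1.1607


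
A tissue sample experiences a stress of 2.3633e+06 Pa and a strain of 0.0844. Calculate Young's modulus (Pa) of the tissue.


E = stress / strain
E = 2.3633e+06 / 0.0844
E = 2.8001e+07


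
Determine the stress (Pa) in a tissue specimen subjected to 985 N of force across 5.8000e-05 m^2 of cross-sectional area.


stress = F / A
stress = 985 / 5.8000e-05
stress = 1.6983e+07


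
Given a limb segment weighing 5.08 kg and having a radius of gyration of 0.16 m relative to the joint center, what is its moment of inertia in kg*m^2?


I = m * k^2
I = 5.08 * 0.16^2
k^2 = 0.0256
I = 0.1300


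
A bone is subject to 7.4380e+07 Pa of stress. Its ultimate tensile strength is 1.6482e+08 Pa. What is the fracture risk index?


FRI = applied / ultimate
FRI = 7.4380e+07 / 1.6482e+08
FRI = 0.4513


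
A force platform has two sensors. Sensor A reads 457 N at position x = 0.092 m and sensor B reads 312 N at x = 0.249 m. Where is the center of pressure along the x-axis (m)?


COP_x = (F1*x1 + F2*x2) / (F1 + F2)
COP_x = (457*0.092 + 312*0.249) / (457 + 312)
Numerator = 119.7320
Denominator = 769
COP_x = 0.1557


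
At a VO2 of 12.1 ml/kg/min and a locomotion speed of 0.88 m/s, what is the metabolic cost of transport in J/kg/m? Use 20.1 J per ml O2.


Power per kg = VO2 * 20.1 / 60
Power per kg = 12.1 * 20.1 / 60 = 4.0535 W/kg
Cost = power_per_kg / speed
Cost = 4.0535 / 0.88
Cost = 4.6063


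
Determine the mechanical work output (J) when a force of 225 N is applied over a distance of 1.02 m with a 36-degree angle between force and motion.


W = F * d * cos(theta)
theta = 36 deg = 0.6283 rad
cos(theta) = 0.8090
W = 225 * 1.02 * 0.8090
W = 185.6694


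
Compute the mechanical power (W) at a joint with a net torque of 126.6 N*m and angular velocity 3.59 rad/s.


P = M * omega
P = 126.6 * 3.59
P = 454.4940


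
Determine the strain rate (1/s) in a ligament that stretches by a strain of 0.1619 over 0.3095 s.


strain_rate = delta_strain / delta_t
strain_rate = 0.1619 / 0.3095
strain_rate = 0.5231


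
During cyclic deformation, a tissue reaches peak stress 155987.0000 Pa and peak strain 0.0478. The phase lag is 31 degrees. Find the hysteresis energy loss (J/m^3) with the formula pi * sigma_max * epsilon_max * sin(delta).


E_loss = pi * sigma_max * epsilon_max * sin(delta)
delta = 31 deg = 0.5411 rad
sin(delta) = 0.5150
E_loss = pi * 155987.0000 * 0.0478 * 0.5150
E_loss = 12064.3940


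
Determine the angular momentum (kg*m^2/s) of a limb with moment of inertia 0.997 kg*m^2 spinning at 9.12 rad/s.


L = I * omega
L = 0.997 * 9.12
L = 9.0926


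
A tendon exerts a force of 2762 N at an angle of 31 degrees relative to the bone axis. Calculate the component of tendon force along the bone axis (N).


F_eff = F_tendon * cos(theta)
theta = 31 deg = 0.5411 rad
cos(theta) = 0.8572
F_eff = 2762 * 0.8572
F_eff = 2367.4961


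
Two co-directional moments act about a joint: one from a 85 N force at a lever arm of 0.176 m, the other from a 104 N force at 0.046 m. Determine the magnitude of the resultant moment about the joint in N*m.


M = F1 * d1 + F2 * d2
M = 85 * 0.176 + 104 * 0.046
M = 14.9600 + 4.7840
M = 19.7440


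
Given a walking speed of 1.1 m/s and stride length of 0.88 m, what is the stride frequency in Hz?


f = v / stride_length
f = 1.1 / 0.88
f = 1.2500


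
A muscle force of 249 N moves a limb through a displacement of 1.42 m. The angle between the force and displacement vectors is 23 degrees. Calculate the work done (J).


W = F * d * cos(theta)
theta = 23 deg = 0.4014 rad
cos(theta) = 0.9205
W = 249 * 1.42 * 0.9205
W = 325.4721


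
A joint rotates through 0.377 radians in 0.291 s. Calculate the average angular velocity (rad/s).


omega = delta_theta / delta_t
omega = 0.377 / 0.291
omega = 1.2955


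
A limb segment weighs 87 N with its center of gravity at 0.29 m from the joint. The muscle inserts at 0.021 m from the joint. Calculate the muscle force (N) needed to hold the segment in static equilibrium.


F_muscle = W * d_load / d_muscle
F_muscle = 87 * 0.29 / 0.021
Numerator = 25.2300
F_muscle = 1201.4286


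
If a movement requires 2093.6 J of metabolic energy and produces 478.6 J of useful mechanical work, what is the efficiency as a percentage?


eta = (W_mech / E_meta) * 100
eta = (478.6 / 2093.6) * 100
ratio = 0.2286
eta = 22.8601


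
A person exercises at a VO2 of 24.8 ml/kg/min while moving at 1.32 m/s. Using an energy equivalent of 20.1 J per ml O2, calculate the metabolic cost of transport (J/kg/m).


Power per kg = VO2 * 20.1 / 60
Power per kg = 24.8 * 20.1 / 60 = 8.3080 W/kg
Cost = power_per_kg / speed
Cost = 8.3080 / 1.32
Cost = 6.2939


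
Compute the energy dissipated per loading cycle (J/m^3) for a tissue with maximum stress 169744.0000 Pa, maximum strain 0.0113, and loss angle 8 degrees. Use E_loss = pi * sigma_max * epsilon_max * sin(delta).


E_loss = pi * sigma_max * epsilon_max * sin(delta)
delta = 8 deg = 0.1396 rad
sin(delta) = 0.1392
E_loss = pi * 169744.0000 * 0.0113 * 0.1392
E_loss = 838.6448


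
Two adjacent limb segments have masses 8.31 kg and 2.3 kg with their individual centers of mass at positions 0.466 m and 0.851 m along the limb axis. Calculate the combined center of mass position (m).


COM = (m1*x1 + m2*x2) / (m1 + m2)
COM = (8.31*0.466 + 2.3*0.851) / (8.31 + 2.3)
Numerator = 5.8298
Denominator = 10.6100
COM = 0.5495
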